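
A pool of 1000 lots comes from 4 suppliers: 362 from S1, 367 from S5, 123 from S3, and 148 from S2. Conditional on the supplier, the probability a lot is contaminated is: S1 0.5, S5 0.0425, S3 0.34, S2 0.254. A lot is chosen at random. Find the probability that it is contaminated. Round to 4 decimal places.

By Bayes' rule, posterior ∝ prior × likelihood:
  S1: 0.362 × 0.5 = 0.181
  S5: 0.367 × 0.0425 = 0.0155975
  S3: 0.123 × 0.34 = 0.04182
  S2: 0.148 × 0.254 = 0.037592
P(contaminated) = 0.181 + 0.0155975 + 0.04182 + 0.037592 = 0.2760095 → 0.2760.

0.2760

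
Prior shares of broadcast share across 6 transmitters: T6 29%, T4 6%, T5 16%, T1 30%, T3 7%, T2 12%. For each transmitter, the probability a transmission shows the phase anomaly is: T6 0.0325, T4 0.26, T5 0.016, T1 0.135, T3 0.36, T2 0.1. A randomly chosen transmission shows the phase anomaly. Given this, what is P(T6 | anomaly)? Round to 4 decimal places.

0.0895

Prior × likelihood for each hypothesis:
  T6: 0.29 × 0.0325 = 0.009425
  T4: 0.06 × 0.26 = 0.0156
  T5: 0.16 × 0.016 = 0.00256
  T1: 0.3 × 0.135 = 0.0405
  T3: 0.07 × 0.36 = 0.0252
  T2: 0.12 × 0.1 = 0.012
Normalizing constant = 0.105285.
P(T6 | evidence) = 0.009425 / 0.105285 ≈ 0.0895.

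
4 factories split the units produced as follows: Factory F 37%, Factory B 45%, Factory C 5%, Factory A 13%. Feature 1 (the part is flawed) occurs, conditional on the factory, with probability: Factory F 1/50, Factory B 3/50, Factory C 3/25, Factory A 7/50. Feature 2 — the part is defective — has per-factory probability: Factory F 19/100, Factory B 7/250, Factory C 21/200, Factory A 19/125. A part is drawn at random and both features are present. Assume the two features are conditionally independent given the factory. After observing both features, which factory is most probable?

Unnormalized posteriors (prior × likelihood):
  Factory F: 0.37 × 0.02 × 0.19 = 0.001406
  Factory B: 0.45 × 0.06 × 0.028 = 0.000756
  Factory C: 0.05 × 0.12 × 0.105 = 0.00063
  Factory A: 0.13 × 0.14 × 0.152 = 0.0027664
Sum = 0.0055584.
Largest term belongs to Factory A, so Factory A is most probable.

Factory A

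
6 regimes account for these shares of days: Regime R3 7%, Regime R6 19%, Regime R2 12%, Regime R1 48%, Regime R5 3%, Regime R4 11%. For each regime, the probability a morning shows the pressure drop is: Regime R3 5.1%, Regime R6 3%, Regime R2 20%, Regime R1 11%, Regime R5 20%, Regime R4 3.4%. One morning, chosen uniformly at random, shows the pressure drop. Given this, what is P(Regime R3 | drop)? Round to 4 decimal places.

Compute prior × likelihood for every hypothesis:
  Regime R3: 0.07 × 0.051 = 0.00357
  Regime R6: 0.19 × 0.03 = 0.0057
  Regime R2: 0.12 × 0.2 = 0.024
  Regime R1: 0.48 × 0.11 = 0.0528
  Regime R5: 0.03 × 0.2 = 0.006
  Regime R4: 0.11 × 0.034 = 0.00374
Total = 0.09581.
P(Regime R3 | evidence) = 0.00357 / 0.09581 ≈ 0.0373.

0.0373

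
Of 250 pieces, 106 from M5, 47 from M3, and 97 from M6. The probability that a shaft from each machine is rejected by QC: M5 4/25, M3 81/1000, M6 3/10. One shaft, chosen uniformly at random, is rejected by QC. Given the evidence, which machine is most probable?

M6

Unnormalized posteriors (prior × likelihood):
  M5: 0.424 × 0.16 = 0.06784
  M3: 0.188 × 0.081 = 0.015228
  M6: 0.388 × 0.3 = 0.1164
Normalizing constant = 0.199468.
Largest term belongs to M6, so M6 is most probable.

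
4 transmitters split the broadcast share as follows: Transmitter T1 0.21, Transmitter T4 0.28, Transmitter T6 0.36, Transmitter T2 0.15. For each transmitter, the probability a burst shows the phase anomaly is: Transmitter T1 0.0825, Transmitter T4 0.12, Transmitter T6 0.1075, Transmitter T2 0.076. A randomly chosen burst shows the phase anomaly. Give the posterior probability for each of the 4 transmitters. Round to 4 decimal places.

Transmitter T1 0.1715, Transmitter T4 0.3326, Transmitter T6 0.3831, Transmitter T2 0.1128

Prior × likelihood for each hypothesis:
  Transmitter T1: 0.21 × 0.0825 = 0.017325
  Transmitter T4: 0.28 × 0.12 = 0.0336
  Transmitter T6: 0.36 × 0.1075 = 0.0387
  Transmitter T2: 0.15 × 0.076 = 0.0114
Total = 0.101025.
P(Transmitter T1 | anomaly) = 0.017325/0.101025 ≈ 0.1715
P(Transmitter T4 | anomaly) = 0.0336/0.101025 ≈ 0.3326
P(Transmitter T6 | anomaly) = 0.0387/0.101025 ≈ 0.3831
P(Transmitter T2 | anomaly) = 0.0114/0.101025 ≈ 0.1128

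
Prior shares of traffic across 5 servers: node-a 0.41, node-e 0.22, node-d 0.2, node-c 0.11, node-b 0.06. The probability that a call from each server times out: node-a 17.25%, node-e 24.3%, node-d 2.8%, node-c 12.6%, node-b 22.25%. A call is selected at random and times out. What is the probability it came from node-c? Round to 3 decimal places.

Prior × likelihood for each hypothesis:
  node-a: 0.41 × 0.1725 = 0.070725
  node-e: 0.22 × 0.243 = 0.05346
  node-d: 0.2 × 0.028 = 0.0056
  node-c: 0.11 × 0.126 = 0.01386
  node-b: 0.06 × 0.2225 = 0.01335
Sum = 0.156995.
P(node-c | evidence) = 0.01386 / 0.156995 ≈ 0.088.

0.088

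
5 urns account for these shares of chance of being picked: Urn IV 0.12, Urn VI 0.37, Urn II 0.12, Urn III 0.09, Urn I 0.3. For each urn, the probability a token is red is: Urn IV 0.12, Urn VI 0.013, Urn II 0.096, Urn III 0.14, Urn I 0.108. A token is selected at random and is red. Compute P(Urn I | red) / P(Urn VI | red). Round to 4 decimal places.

Compute prior × likelihood for every hypothesis:
  Urn IV: 0.12 × 0.12 = 0.0144
  Urn VI: 0.37 × 0.013 = 0.00481
  Urn II: 0.12 × 0.096 = 0.01152
  Urn III: 0.09 × 0.14 = 0.0126
  Urn I: 0.3 × 0.108 = 0.0324
Total = 0.07573.
The ratio is 0.0324 / 0.00481 (the normalizer cancels) = 6.7360.

6.7360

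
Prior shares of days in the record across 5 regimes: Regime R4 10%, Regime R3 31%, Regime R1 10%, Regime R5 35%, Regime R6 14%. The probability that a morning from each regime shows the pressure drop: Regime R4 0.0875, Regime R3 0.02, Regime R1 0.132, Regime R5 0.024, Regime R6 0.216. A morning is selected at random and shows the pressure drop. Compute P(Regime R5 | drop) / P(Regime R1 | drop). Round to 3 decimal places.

0.636

Prior × likelihood for each hypothesis:
  Regime R4: 0.1 × 0.0875 = 0.00875
  Regime R3: 0.31 × 0.02 = 0.0062
  Regime R1: 0.1 × 0.132 = 0.0132
  Regime R5: 0.35 × 0.024 = 0.0084
  Regime R6: 0.14 × 0.216 = 0.03024
Total = 0.06679.
The ratio is 0.0084 / 0.0132 (the normalizer cancels) = 0.636.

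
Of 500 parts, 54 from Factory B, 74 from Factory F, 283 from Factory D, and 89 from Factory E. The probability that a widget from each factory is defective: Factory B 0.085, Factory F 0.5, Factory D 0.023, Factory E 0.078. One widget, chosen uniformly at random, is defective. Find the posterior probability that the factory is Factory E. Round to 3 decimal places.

Prior × likelihood for each hypothesis:
  Factory B: 0.108 × 0.085 = 0.00918
  Factory F: 0.148 × 0.5 = 0.074
  Factory D: 0.566 × 0.023 = 0.013018
  Factory E: 0.178 × 0.078 = 0.013884
Total = 0.110082.
P(Factory E | evidence) = 0.013884 / 0.110082 ≈ 0.126.

0.126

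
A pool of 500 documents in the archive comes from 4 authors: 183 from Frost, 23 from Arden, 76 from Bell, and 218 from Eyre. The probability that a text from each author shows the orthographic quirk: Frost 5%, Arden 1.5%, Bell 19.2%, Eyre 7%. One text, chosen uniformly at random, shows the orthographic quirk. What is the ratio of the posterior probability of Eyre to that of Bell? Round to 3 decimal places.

Compute prior × likelihood for every hypothesis:
  Frost: 0.366 × 0.05 = 0.0183
  Arden: 0.046 × 0.015 = 0.00069
  Bell: 0.152 × 0.192 = 0.029184
  Eyre: 0.436 × 0.07 = 0.03052
Normalizing constant = 0.078694.
The ratio is 0.03052 / 0.029184 (the normalizer cancels) = 1.046.

1.046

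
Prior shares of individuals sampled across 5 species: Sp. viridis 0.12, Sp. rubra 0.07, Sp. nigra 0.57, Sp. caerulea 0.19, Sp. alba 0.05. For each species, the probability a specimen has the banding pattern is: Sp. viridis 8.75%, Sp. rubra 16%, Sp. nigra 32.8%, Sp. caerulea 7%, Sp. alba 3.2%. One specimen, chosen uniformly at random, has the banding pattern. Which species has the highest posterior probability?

Compute prior × likelihood for every hypothesis:
  Sp. viridis: 0.12 × 0.0875 = 0.0105
  Sp. rubra: 0.07 × 0.16 = 0.0112
  Sp. nigra: 0.57 × 0.328 = 0.18696
  Sp. caerulea: 0.19 × 0.07 = 0.0133
  Sp. alba: 0.05 × 0.032 = 0.0016
Normalizing constant = 0.22356.
Largest term belongs to Sp. nigra, so Sp. nigra is most probable.

Sp. nigra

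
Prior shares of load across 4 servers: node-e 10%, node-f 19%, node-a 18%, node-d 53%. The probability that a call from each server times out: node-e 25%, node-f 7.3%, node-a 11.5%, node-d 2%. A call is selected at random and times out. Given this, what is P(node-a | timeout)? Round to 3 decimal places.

0.295

Unnormalized posteriors (prior × likelihood):
  node-e: 0.1 × 0.25 = 0.025
  node-f: 0.19 × 0.073 = 0.01387
  node-a: 0.18 × 0.115 = 0.0207
  node-d: 0.53 × 0.02 = 0.0106
Total = 0.07017.
P(node-a | evidence) = 0.0207 / 0.07017 ≈ 0.295.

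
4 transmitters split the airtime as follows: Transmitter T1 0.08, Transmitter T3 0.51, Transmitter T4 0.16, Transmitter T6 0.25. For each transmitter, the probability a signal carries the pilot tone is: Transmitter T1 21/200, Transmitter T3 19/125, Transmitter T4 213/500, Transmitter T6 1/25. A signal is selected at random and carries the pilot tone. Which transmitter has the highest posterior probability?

Compute prior × likelihood for every hypothesis:
  Transmitter T1: 0.08 × 0.105 = 0.0084
  Transmitter T3: 0.51 × 0.152 = 0.07752
  Transmitter T4: 0.16 × 0.426 = 0.06816
  Transmitter T6: 0.25 × 0.04 = 0.01
Normalizing constant = 0.16408.
Largest term belongs to Transmitter T3, so Transmitter T3 is most probable.

Transmitter T3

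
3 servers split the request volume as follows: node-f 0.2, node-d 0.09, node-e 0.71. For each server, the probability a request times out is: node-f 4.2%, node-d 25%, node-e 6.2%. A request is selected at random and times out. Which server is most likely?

node-e

Compute prior × likelihood for every hypothesis:
  node-f: 0.2 × 0.042 = 0.0084
  node-d: 0.09 × 0.25 = 0.0225
  node-e: 0.71 × 0.062 = 0.04402
Total = 0.07492.
Largest term belongs to node-e, so node-e is most probable.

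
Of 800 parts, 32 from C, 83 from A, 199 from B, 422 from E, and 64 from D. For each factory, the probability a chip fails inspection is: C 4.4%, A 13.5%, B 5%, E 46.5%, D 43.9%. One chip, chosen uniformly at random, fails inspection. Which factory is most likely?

Compute prior × likelihood for every hypothesis:
  C: 0.04 × 0.044 = 0.00176
  A: 0.10375 × 0.135 = 0.01400625
  B: 0.24875 × 0.05 = 0.0124375
  E: 0.5275 × 0.465 = 0.2452875
  D: 0.08 × 0.439 = 0.03512
Total = 0.30861125.
Largest term belongs to E, so E is most probable.

E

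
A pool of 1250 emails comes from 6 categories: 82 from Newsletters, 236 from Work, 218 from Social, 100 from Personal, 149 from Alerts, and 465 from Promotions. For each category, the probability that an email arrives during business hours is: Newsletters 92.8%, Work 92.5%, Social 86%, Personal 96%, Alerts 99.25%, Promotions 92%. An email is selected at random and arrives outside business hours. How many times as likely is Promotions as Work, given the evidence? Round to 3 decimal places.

Taking complements, P(off-hours | each) = Newsletters 0.072, Work 0.075, Social 0.14, Personal 0.04, Alerts 0.0075, Promotions 0.08.
By Bayes' rule, posterior ∝ prior × likelihood:
  Newsletters: 0.0656 × 0.072 = 0.0047232
  Work: 0.1888 × 0.075 = 0.01416
  Social: 0.1744 × 0.14 = 0.024416
  Personal: 0.08 × 0.04 = 0.0032
  Alerts: 0.1192 × 0.0075 = 0.000894
  Promotions: 0.372 × 0.08 = 0.02976
Total = 0.0771532.
The ratio is 0.02976 / 0.01416 (the normalizer cancels) = 2.102.

2.102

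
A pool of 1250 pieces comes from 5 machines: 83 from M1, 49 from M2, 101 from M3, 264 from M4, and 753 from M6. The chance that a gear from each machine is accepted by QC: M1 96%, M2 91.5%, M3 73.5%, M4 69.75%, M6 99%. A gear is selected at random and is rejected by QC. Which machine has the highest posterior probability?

Taking complements, P(rejected | each) = M1 0.04, M2 0.085, M3 0.265, M4 0.3025, M6 0.01.
Prior × likelihood for each hypothesis:
  M1: 0.0664 × 0.04 = 0.002656
  M2: 0.0392 × 0.085 = 0.003332
  M3: 0.0808 × 0.265 = 0.021412
  M4: 0.2112 × 0.3025 = 0.063888
  M6: 0.6024 × 0.01 = 0.006024
Sum = 0.097312.
Largest term belongs to M4, so M4 is most probable.

M4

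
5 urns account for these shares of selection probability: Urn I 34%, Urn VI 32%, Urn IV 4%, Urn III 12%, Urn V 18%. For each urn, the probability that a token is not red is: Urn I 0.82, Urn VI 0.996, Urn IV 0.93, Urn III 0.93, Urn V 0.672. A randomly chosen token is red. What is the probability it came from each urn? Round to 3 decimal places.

Urn I 0.461, Urn VI 0.010, Urn IV 0.021, Urn III 0.063, Urn V 0.445

Taking complements, P(red | each) = Urn I 0.18, Urn VI 0.004, Urn IV 0.07, Urn III 0.07, Urn V 0.328.
Prior × likelihood for each hypothesis:
  Urn I: 0.34 × 0.18 = 0.0612
  Urn VI: 0.32 × 0.004 = 0.00128
  Urn IV: 0.04 × 0.07 = 0.0028
  Urn III: 0.12 × 0.07 = 0.0084
  Urn V: 0.18 × 0.328 = 0.05904
Total = 0.13272.
P(Urn I | red) = 0.0612/0.13272 ≈ 0.461
P(Urn VI | red) = 0.00128/0.13272 ≈ 0.010
P(Urn IV | red) = 0.0028/0.13272 ≈ 0.021
P(Urn III | red) = 0.0084/0.13272 ≈ 0.063
P(Urn V | red) = 0.05904/0.13272 ≈ 0.445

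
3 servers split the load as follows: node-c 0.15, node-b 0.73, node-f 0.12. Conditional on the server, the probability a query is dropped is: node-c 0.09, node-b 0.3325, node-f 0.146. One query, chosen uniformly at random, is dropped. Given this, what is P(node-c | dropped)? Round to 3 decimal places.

0.049

Prior × likelihood for each hypothesis:
  node-c: 0.15 × 0.09 = 0.0135
  node-b: 0.73 × 0.3325 = 0.242725
  node-f: 0.12 × 0.146 = 0.01752
Sum = 0.273745.
P(node-c | evidence) = 0.0135 / 0.273745 ≈ 0.049.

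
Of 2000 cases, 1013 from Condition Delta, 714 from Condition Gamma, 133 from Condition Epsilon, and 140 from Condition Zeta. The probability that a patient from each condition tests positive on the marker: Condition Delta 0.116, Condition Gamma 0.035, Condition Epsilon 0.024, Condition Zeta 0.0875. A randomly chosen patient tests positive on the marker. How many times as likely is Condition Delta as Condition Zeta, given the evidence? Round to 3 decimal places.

Prior × likelihood for each hypothesis:
  Condition Delta: 0.5065 × 0.116 = 0.058754
  Condition Gamma: 0.357 × 0.035 = 0.012495
  Condition Epsilon: 0.0665 × 0.024 = 0.001596
  Condition Zeta: 0.07 × 0.0875 = 0.006125
Total = 0.07897.
The ratio is 0.058754 / 0.006125 (the normalizer cancels) = 9.592.

9.592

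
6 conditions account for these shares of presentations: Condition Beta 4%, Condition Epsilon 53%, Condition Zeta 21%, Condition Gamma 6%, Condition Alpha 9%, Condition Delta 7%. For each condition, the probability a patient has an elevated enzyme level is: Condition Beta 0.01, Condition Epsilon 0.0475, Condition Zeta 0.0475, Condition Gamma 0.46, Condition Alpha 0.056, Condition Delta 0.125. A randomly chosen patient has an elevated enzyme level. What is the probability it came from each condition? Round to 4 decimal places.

Condition Beta 0.0052, Condition Epsilon 0.3272, Condition Zeta 0.1296, Condition Gamma 0.3587, Condition Alpha 0.0655, Condition Delta 0.1137

Prior × likelihood for each hypothesis:
  Condition Beta: 0.04 × 0.01 = 0.0004
  Condition Epsilon: 0.53 × 0.0475 = 0.025175
  Condition Zeta: 0.21 × 0.0475 = 0.009975
  Condition Gamma: 0.06 × 0.46 = 0.0276
  Condition Alpha: 0.09 × 0.056 = 0.00504
  Condition Delta: 0.07 × 0.125 = 0.00875
Total = 0.07694.
P(Condition Beta | elevated) = 0.0004/0.07694 ≈ 0.0052
P(Condition Epsilon | elevated) = 0.025175/0.07694 ≈ 0.3272
P(Condition Zeta | elevated) = 0.009975/0.07694 ≈ 0.1296
P(Condition Gamma | elevated) = 0.0276/0.07694 ≈ 0.3587
P(Condition Alpha | elevated) = 0.00504/0.07694 ≈ 0.0655
P(Condition Delta | elevated) = 0.00875/0.07694 ≈ 0.1137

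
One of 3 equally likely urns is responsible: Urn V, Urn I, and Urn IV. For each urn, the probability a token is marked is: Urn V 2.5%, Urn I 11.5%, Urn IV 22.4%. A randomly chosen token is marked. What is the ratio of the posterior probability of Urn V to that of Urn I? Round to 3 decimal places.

With a uniform prior (1/3 each), posterior ∝ likelihood:
  Urn V: 0.025
  Urn I: 0.115
  Urn IV: 0.224
Total = 0.364.
The ratio is 0.025 / 0.115 (the normalizer cancels) = 0.217.

0.217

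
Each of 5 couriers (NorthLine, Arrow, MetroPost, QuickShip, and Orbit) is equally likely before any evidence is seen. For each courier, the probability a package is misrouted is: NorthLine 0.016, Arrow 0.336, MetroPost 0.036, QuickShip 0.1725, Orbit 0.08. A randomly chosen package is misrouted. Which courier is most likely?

With a uniform prior (1/5 each), posterior ∝ likelihood:
  NorthLine: 0.016
  Arrow: 0.336
  MetroPost: 0.036
  QuickShip: 0.1725
  Orbit: 0.08
Normalizing constant = 0.6405.
Largest term belongs to Arrow, so Arrow is most probable.

Arrow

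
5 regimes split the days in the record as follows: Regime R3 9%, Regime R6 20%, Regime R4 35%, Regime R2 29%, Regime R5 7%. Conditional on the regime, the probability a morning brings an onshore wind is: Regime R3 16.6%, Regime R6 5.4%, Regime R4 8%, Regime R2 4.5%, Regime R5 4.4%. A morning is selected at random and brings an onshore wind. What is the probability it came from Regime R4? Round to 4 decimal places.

0.4007

Prior × likelihood for each hypothesis:
  Regime R3: 0.09 × 0.166 = 0.01494
  Regime R6: 0.2 × 0.054 = 0.0108
  Regime R4: 0.35 × 0.08 = 0.028
  Regime R2: 0.29 × 0.045 = 0.01305
  Regime R5: 0.07 × 0.044 = 0.00308
Total = 0.06987.
P(Regime R4 | evidence) = 0.028 / 0.06987 ≈ 0.4007.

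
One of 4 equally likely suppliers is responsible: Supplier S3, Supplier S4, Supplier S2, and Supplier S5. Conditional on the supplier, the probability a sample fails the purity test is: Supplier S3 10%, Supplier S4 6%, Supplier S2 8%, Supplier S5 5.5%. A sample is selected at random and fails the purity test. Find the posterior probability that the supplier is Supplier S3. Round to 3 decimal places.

0.339

With a uniform prior (1/4 each), posterior ∝ likelihood:
  Supplier S3: 0.1
  Supplier S4: 0.06
  Supplier S2: 0.08
  Supplier S5: 0.055
Total = 0.295.
P(Supplier S3 | evidence) = 0.1 / 0.295 ≈ 0.339.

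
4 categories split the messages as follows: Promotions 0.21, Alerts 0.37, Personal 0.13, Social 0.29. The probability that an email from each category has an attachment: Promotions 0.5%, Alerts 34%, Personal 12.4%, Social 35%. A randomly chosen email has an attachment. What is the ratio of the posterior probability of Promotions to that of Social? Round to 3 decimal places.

0.010

By Bayes' rule, posterior ∝ prior × likelihood:
  Promotions: 0.21 × 0.005 = 0.00105
  Alerts: 0.37 × 0.34 = 0.1258
  Personal: 0.13 × 0.124 = 0.01612
  Social: 0.29 × 0.35 = 0.1015
Normalizing constant = 0.24447.
The ratio is 0.00105 / 0.1015 (the normalizer cancels) = 0.010.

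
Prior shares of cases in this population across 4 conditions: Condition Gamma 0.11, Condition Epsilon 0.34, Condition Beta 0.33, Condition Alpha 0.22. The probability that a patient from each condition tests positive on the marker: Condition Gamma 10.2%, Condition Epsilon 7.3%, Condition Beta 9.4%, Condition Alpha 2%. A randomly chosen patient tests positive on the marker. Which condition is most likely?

Condition Beta

Compute prior × likelihood for every hypothesis:
  Condition Gamma: 0.11 × 0.102 = 0.01122
  Condition Epsilon: 0.34 × 0.073 = 0.02482
  Condition Beta: 0.33 × 0.094 = 0.03102
  Condition Alpha: 0.22 × 0.02 = 0.0044
Normalizing constant = 0.07146.
Largest term belongs to Condition Beta, so Condition Beta is most probable.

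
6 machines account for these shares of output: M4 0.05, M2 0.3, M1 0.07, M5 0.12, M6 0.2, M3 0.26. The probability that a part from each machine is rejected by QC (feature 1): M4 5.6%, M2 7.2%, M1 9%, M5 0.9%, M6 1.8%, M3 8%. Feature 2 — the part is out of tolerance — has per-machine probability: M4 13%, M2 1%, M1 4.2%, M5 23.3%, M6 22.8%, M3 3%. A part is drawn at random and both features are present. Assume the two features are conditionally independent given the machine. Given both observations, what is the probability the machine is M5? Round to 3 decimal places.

0.099

By Bayes' rule, posterior ∝ prior × likelihood:
  M4: 0.05 × 0.056 × 0.13 = 0.000364
  M2: 0.3 × 0.072 × 0.01 = 0.000216
  M1: 0.07 × 0.09 × 0.042 = 0.0002646
  M5: 0.12 × 0.009 × 0.233 = 0.00025164
  M6: 0.2 × 0.018 × 0.228 = 0.0008208
  M3: 0.26 × 0.08 × 0.03 = 0.000624
Normalizing constant = 0.00254104.
P(M5 | evidence) = 0.00025164 / 0.00254104 ≈ 0.099.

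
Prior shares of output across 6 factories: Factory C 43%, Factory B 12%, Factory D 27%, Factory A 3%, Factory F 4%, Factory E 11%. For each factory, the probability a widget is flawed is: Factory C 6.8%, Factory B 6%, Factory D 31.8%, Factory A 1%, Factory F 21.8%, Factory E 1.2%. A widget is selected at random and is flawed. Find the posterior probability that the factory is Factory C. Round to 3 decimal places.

0.220

Unnormalized posteriors (prior × likelihood):
  Factory C: 0.43 × 0.068 = 0.02924
  Factory B: 0.12 × 0.06 = 0.0072
  Factory D: 0.27 × 0.318 = 0.08586
  Factory A: 0.03 × 0.01 = 0.0003
  Factory F: 0.04 × 0.218 = 0.00872
  Factory E: 0.11 × 0.012 = 0.00132
Total = 0.13264.
P(Factory C | evidence) = 0.02924 / 0.13264 ≈ 0.220.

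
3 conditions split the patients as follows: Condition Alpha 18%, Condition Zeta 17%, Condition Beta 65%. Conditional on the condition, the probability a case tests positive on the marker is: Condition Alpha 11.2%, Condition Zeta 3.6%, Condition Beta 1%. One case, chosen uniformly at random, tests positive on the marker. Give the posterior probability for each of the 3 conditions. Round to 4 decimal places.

By Bayes' rule, posterior ∝ prior × likelihood:
  Condition Alpha: 0.18 × 0.112 = 0.02016
  Condition Zeta: 0.17 × 0.036 = 0.00612
  Condition Beta: 0.65 × 0.01 = 0.0065
Normalizing constant = 0.03278.
P(Condition Alpha | marker-positive) = 0.02016/0.03278 ≈ 0.6150
P(Condition Zeta | marker-positive) = 0.00612/0.03278 ≈ 0.1867
P(Condition Beta | marker-positive) = 0.0065/0.03278 ≈ 0.1983

Condition Alpha 0.6150, Condition Zeta 0.1867, Condition Beta 0.1983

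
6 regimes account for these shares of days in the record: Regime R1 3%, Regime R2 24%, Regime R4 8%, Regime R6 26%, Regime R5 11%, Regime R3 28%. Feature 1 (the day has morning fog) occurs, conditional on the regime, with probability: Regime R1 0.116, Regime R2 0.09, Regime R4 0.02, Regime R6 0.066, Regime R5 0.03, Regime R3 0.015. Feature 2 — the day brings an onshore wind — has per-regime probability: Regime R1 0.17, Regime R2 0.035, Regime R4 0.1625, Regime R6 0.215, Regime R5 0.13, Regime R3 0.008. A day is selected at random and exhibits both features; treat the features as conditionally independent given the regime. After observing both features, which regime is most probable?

Compute prior × likelihood for every hypothesis:
  Regime R1: 0.03 × 0.116 × 0.17 = 0.0005916
  Regime R2: 0.24 × 0.09 × 0.035 = 0.000756
  Regime R4: 0.08 × 0.02 × 0.1625 = 0.00026
  Regime R6: 0.26 × 0.066 × 0.215 = 0.0036894
  Regime R5: 0.11 × 0.03 × 0.13 = 0.000429
  Regime R3: 0.28 × 0.015 × 0.008 = 0.0000336
Normalizing constant = 0.0057596.
Largest term belongs to Regime R6, so Regime R6 is most probable.

Regime R6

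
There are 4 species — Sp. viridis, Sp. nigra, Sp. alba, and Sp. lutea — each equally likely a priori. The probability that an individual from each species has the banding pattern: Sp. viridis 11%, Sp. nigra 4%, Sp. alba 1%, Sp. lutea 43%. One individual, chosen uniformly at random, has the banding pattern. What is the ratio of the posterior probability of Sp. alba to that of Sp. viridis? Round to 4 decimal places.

0.0909

Since the prior is uniform, the posterior is proportional to the likelihood:
  Sp. viridis: 0.11
  Sp. nigra: 0.04
  Sp. alba: 0.01
  Sp. lutea: 0.43
Total = 0.59.
The ratio is 0.01 / 0.11 (the normalizer cancels) = 0.0909.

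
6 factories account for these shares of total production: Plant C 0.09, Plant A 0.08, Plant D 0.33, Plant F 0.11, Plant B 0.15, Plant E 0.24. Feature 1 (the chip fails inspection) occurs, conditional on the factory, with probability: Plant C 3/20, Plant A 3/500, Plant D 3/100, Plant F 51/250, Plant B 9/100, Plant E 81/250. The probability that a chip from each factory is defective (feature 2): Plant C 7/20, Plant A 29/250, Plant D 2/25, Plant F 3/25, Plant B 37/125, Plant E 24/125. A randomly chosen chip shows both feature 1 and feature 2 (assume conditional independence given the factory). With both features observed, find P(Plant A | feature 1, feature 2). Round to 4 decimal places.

Unnormalized posteriors (prior × likelihood):
  Plant C: 0.09 × 0.15 × 0.35 = 0.004725
  Plant A: 0.08 × 0.006 × 0.116 = 0.00005568
  Plant D: 0.33 × 0.03 × 0.08 = 0.000792
  Plant F: 0.11 × 0.204 × 0.12 = 0.0026928
  Plant B: 0.15 × 0.09 × 0.296 = 0.003996
  Plant E: 0.24 × 0.324 × 0.192 = 0.01492992
Total = 0.0271914.
P(Plant A | evidence) = 0.00005568 / 0.0271914 ≈ 0.0020.

0.0020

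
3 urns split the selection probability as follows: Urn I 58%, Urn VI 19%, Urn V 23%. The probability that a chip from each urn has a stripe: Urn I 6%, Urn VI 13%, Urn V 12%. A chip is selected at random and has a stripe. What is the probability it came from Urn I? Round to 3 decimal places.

By Bayes' rule, posterior ∝ prior × likelihood:
  Urn I: 0.58 × 0.06 = 0.0348
  Urn VI: 0.19 × 0.13 = 0.0247
  Urn V: 0.23 × 0.12 = 0.0276
Sum = 0.0871.
P(Urn I | evidence) = 0.0348 / 0.0871 ≈ 0.400.

0.400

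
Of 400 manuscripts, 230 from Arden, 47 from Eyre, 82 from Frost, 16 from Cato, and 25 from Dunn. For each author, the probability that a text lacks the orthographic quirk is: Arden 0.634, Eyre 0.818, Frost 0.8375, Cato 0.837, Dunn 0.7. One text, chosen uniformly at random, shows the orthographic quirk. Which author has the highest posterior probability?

Taking complements, P(quirk | each) = Arden 0.366, Eyre 0.182, Frost 0.1625, Cato 0.163, Dunn 0.3.
Prior × likelihood for each hypothesis:
  Arden: 0.575 × 0.366 = 0.21045
  Eyre: 0.1175 × 0.182 = 0.021385
  Frost: 0.205 × 0.1625 = 0.0333125
  Cato: 0.04 × 0.163 = 0.00652
  Dunn: 0.0625 × 0.3 = 0.01875
Sum = 0.2904175.
Largest term belongs to Arden, so Arden is most probable.

Arden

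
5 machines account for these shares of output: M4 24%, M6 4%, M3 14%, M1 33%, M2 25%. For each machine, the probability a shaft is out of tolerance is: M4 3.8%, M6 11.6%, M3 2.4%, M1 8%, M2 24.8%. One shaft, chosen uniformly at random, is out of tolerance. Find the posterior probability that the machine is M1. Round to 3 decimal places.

By Bayes' rule, posterior ∝ prior × likelihood:
  M4: 0.24 × 0.038 = 0.00912
  M6: 0.04 × 0.116 = 0.00464
  M3: 0.14 × 0.024 = 0.00336
  M1: 0.33 × 0.08 = 0.0264
  M2: 0.25 × 0.248 = 0.062
Sum = 0.10552.
P(M1 | evidence) = 0.0264 / 0.10552 ≈ 0.250.

0.250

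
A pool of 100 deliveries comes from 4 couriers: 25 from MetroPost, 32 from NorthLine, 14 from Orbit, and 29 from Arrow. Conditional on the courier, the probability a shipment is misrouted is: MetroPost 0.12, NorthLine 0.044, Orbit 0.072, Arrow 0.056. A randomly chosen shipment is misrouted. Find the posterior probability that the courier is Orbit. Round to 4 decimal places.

0.1432

Unnormalized posteriors (prior × likelihood):
  MetroPost: 0.25 × 0.12 = 0.03
  NorthLine: 0.32 × 0.044 = 0.01408
  Orbit: 0.14 × 0.072 = 0.01008
  Arrow: 0.29 × 0.056 = 0.01624
Sum = 0.0704.
P(Orbit | evidence) = 0.01008 / 0.0704 ≈ 0.1432.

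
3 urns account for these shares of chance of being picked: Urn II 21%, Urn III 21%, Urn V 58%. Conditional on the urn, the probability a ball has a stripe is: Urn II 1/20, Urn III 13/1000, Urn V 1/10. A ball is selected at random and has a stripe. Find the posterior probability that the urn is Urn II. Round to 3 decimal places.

0.147

Prior × likelihood for each hypothesis:
  Urn II: 0.21 × 0.05 = 0.0105
  Urn III: 0.21 × 0.013 = 0.00273
  Urn V: 0.58 × 0.1 = 0.058
Sum = 0.07123.
P(Urn II | evidence) = 0.0105 / 0.07123 ≈ 0.147.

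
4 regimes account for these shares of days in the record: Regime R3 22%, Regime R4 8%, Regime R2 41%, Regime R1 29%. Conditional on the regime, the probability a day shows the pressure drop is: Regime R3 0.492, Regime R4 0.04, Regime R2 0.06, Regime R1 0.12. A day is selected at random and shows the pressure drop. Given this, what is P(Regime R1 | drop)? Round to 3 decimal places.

Prior × likelihood for each hypothesis:
  Regime R3: 0.22 × 0.492 = 0.10824
  Regime R4: 0.08 × 0.04 = 0.0032
  Regime R2: 0.41 × 0.06 = 0.0246
  Regime R1: 0.29 × 0.12 = 0.0348
Sum = 0.17084.
P(Regime R1 | evidence) = 0.0348 / 0.17084 ≈ 0.204.

0.204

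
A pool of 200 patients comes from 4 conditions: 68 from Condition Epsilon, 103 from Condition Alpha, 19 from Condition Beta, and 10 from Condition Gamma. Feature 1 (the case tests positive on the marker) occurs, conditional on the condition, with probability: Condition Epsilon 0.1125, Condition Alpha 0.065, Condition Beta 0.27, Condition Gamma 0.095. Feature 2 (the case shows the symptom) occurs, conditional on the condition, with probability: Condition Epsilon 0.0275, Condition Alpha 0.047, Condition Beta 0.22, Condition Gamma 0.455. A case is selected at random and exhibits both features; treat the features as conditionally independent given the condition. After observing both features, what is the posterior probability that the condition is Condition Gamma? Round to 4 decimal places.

Prior × likelihood for each hypothesis:
  Condition Epsilon: 0.34 × 0.1125 × 0.0275 = 0.001051875
  Condition Alpha: 0.515 × 0.065 × 0.047 = 0.001573325
  Condition Beta: 0.095 × 0.27 × 0.22 = 0.005643
  Condition Gamma: 0.05 × 0.095 × 0.455 = 0.00216125
Total = 0.01042945.
P(Condition Gamma | evidence) = 0.00216125 / 0.01042945 ≈ 0.2072.

0.2072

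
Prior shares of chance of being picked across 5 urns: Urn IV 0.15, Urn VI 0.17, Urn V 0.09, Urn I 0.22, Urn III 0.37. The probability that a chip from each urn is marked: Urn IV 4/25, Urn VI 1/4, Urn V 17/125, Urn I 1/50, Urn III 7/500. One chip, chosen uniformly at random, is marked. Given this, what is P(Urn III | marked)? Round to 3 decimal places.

0.059

By Bayes' rule, posterior ∝ prior × likelihood:
  Urn IV: 0.15 × 0.16 = 0.024
  Urn VI: 0.17 × 0.25 = 0.0425
  Urn V: 0.09 × 0.136 = 0.01224
  Urn I: 0.22 × 0.02 = 0.0044
  Urn III: 0.37 × 0.014 = 0.00518
Total = 0.08832.
P(Urn III | evidence) = 0.00518 / 0.08832 ≈ 0.059.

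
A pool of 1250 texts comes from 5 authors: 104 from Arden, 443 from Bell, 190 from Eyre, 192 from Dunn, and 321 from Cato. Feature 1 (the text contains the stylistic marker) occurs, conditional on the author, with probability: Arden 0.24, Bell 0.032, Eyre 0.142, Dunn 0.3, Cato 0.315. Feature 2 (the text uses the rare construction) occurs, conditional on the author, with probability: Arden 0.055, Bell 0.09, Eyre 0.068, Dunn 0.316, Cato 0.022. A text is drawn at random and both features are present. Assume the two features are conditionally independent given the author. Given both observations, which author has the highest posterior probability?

Prior × likelihood for each hypothesis:
  Arden: 0.0832 × 0.24 × 0.055 = 0.00109824
  Bell: 0.3544 × 0.032 × 0.09 = 0.001020672
  Eyre: 0.152 × 0.142 × 0.068 = 0.001467712
  Dunn: 0.1536 × 0.3 × 0.316 = 0.01456128
  Cato: 0.2568 × 0.315 × 0.022 = 0.001779624
Normalizing constant = 0.019927528.
Largest term belongs to Dunn, so Dunn is most probable.

Dunn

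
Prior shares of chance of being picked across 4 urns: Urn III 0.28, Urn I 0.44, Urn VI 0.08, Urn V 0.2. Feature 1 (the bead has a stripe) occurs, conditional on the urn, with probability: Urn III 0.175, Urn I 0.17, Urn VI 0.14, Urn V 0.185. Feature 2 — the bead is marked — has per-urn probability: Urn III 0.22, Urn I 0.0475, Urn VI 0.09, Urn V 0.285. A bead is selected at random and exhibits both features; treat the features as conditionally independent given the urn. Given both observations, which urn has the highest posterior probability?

Compute prior × likelihood for every hypothesis:
  Urn III: 0.28 × 0.175 × 0.22 = 0.01078
  Urn I: 0.44 × 0.17 × 0.0475 = 0.003553
  Urn VI: 0.08 × 0.14 × 0.09 = 0.001008
  Urn V: 0.2 × 0.185 × 0.285 = 0.010545
Total = 0.025886.
Largest term belongs to Urn III, so Urn III is most probable.

Urn III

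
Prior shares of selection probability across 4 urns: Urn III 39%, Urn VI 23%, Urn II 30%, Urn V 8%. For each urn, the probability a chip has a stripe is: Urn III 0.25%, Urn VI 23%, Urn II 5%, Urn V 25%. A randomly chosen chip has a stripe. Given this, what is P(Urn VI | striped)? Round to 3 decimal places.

0.595

Unnormalized posteriors (prior × likelihood):
  Urn III: 0.39 × 0.0025 = 0.000975
  Urn VI: 0.23 × 0.23 = 0.0529
  Urn II: 0.3 × 0.05 = 0.015
  Urn V: 0.08 × 0.25 = 0.02
Normalizing constant = 0.088875.
P(Urn VI | evidence) = 0.0529 / 0.088875 ≈ 0.595.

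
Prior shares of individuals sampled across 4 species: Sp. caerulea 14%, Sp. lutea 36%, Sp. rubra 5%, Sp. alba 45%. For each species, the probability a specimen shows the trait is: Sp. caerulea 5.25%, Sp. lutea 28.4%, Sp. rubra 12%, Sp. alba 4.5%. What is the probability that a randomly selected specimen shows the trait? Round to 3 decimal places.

Compute prior × likelihood for every hypothesis:
  Sp. caerulea: 0.14 × 0.0525 = 0.00735
  Sp. lutea: 0.36 × 0.284 = 0.10224
  Sp. rubra: 0.05 × 0.12 = 0.006
  Sp. alba: 0.45 × 0.045 = 0.02025
P(trait) = 0.00735 + 0.10224 + 0.006 + 0.02025 = 0.13584 → 0.136.

0.136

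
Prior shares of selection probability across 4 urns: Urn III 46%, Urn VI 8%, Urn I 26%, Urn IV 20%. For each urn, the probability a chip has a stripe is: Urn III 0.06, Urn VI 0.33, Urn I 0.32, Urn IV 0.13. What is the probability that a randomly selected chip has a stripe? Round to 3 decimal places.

0.163

Compute prior × likelihood for every hypothesis:
  Urn III: 0.46 × 0.06 = 0.0276
  Urn VI: 0.08 × 0.33 = 0.0264
  Urn I: 0.26 × 0.32 = 0.0832
  Urn IV: 0.2 × 0.13 = 0.026
P(striped) = 0.0276 + 0.0264 + 0.0832 + 0.026 = 0.1632 → 0.163.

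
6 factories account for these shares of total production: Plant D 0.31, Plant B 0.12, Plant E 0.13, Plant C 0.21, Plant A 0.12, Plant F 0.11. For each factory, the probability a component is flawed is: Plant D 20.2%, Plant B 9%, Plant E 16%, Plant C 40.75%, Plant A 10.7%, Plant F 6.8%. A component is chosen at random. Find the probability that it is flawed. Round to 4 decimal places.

Unnormalized posteriors (prior × likelihood):
  Plant D: 0.31 × 0.202 = 0.06262
  Plant B: 0.12 × 0.09 = 0.0108
  Plant E: 0.13 × 0.16 = 0.0208
  Plant C: 0.21 × 0.4075 = 0.085575
  Plant A: 0.12 × 0.107 = 0.01284
  Plant F: 0.11 × 0.068 = 0.00748
P(flawed) = 0.06262 + 0.0108 + 0.0208 + 0.085575 + 0.01284 + 0.00748 = 0.200115 → 0.2001.

0.2001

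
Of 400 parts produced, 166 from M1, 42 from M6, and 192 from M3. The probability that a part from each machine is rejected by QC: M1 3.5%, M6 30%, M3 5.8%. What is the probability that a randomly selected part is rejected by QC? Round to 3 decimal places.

Unnormalized posteriors (prior × likelihood):
  M1: 0.415 × 0.035 = 0.014525
  M6: 0.105 × 0.3 = 0.0315
  M3: 0.48 × 0.058 = 0.02784
P(rejected) = 0.014525 + 0.0315 + 0.02784 = 0.073865 → 0.074.

0.074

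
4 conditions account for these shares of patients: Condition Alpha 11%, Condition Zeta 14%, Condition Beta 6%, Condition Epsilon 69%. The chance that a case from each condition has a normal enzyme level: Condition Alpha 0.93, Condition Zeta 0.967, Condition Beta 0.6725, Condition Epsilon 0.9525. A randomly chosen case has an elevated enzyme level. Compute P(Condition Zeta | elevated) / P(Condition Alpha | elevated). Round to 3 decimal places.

0.600

Taking complements, P(elevated | each) = Condition Alpha 0.07, Condition Zeta 0.033, Condition Beta 0.3275, Condition Epsilon 0.0475.
By Bayes' rule, posterior ∝ prior × likelihood:
  Condition Alpha: 0.11 × 0.07 = 0.0077
  Condition Zeta: 0.14 × 0.033 = 0.00462
  Condition Beta: 0.06 × 0.3275 = 0.01965
  Condition Epsilon: 0.69 × 0.0475 = 0.032775
Total = 0.064745.
The ratio is 0.00462 / 0.0077 (the normalizer cancels) = 0.600.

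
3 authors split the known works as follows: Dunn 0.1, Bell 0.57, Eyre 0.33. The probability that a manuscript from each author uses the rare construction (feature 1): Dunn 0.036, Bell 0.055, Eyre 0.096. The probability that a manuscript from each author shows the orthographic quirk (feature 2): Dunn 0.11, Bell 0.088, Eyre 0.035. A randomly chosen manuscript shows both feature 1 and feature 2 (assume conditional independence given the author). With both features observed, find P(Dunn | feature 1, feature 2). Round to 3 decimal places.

0.093

By Bayes' rule, posterior ∝ prior × likelihood:
  Dunn: 0.1 × 0.036 × 0.11 = 0.000396
  Bell: 0.57 × 0.055 × 0.088 = 0.0027588
  Eyre: 0.33 × 0.096 × 0.035 = 0.0011088
Total = 0.0042636.
P(Dunn | evidence) = 0.000396 / 0.0042636 ≈ 0.093.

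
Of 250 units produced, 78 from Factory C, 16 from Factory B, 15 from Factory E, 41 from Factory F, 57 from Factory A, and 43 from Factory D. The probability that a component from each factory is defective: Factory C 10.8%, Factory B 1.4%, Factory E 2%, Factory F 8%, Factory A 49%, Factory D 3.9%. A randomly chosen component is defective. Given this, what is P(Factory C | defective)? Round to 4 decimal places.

0.2014

Compute prior × likelihood for every hypothesis:
  Factory C: 0.312 × 0.108 = 0.033696
  Factory B: 0.064 × 0.014 = 0.000896
  Factory E: 0.06 × 0.02 = 0.0012
  Factory F: 0.164 × 0.08 = 0.01312
  Factory A: 0.228 × 0.49 = 0.11172
  Factory D: 0.172 × 0.039 = 0.006708
Total = 0.16734.
P(Factory C | evidence) = 0.033696 / 0.16734 ≈ 0.2014.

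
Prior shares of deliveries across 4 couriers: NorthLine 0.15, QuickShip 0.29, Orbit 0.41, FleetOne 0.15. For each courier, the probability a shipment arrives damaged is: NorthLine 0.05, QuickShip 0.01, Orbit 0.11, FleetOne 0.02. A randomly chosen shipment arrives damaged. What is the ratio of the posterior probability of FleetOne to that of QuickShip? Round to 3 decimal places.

1.034

Compute prior × likelihood for every hypothesis:
  NorthLine: 0.15 × 0.05 = 0.0075
  QuickShip: 0.29 × 0.01 = 0.0029
  Orbit: 0.41 × 0.11 = 0.0451
  FleetOne: 0.15 × 0.02 = 0.003
Total = 0.0585.
The ratio is 0.003 / 0.0029 (the normalizer cancels) = 1.034.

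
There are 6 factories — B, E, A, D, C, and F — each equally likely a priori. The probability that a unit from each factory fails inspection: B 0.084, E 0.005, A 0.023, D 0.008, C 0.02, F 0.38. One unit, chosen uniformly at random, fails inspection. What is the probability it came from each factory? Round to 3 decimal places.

B 0.162, E 0.010, A 0.044, D 0.015, C 0.038, F 0.731

With a uniform prior (1/6 each), posterior ∝ likelihood:
  B: 0.084
  E: 0.005
  A: 0.023
  D: 0.008
  C: 0.02
  F: 0.38
Sum = 0.52.
P(B | nonconforming) = 0.084/0.52 ≈ 0.162
P(E | nonconforming) = 0.005/0.52 ≈ 0.010
P(A | nonconforming) = 0.023/0.52 ≈ 0.044
P(D | nonconforming) = 0.008/0.52 ≈ 0.015
P(C | nonconforming) = 0.02/0.52 ≈ 0.038
P(F | nonconforming) = 0.38/0.52 ≈ 0.731
(Check: 0.162+0.010+0.044+0.015+0.038+0.731 = 1.000.)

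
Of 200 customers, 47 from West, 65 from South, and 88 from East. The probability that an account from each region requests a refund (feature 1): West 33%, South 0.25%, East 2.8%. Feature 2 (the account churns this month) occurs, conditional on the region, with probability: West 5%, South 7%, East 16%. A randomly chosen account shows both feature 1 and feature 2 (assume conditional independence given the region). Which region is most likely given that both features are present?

West

By Bayes' rule, posterior ∝ prior × likelihood:
  West: 0.235 × 0.33 × 0.05 = 0.0038775
  South: 0.325 × 0.0025 × 0.07 = 0.000056875
  East: 0.44 × 0.028 × 0.16 = 0.0019712
Total = 0.005905575.
Largest term belongs to West, so West is most probable.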